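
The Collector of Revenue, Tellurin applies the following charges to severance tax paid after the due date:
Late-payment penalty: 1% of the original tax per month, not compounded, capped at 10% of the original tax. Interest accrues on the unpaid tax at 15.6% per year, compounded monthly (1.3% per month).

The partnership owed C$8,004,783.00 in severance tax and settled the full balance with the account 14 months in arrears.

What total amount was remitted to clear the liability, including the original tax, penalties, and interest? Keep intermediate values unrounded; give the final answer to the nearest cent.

Penalty (uncapped): 14 × 1% × C$8,004,783.00 = C$1,120,669.62; cap = 10% × C$8,004,783.00 = C$800,478.30 → penalty = C$800,478.30
Interest: C$8,004,783.00 × ((1 + 0.013)^14 − 1) = C$8,004,783.00 × 0.1982081… = C$1,586,612.4739…
Total = C$8,004,783.00 + C$800,478.3000 + C$1,586,612.4739… = C$10,391,873.77

C$10,391,873.77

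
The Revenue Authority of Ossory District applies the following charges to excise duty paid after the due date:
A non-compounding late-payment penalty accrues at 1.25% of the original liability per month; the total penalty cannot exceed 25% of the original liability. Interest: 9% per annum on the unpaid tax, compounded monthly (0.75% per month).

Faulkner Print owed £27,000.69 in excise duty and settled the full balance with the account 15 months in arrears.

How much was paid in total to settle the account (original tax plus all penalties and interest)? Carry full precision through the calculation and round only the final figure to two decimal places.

£35,265.67

Penalty: 15 × 1.25% × £27,000.69 = £5,062.63… (below the 25% cap of £6,750.17…)
Interest: £27,000.69 × ((1 + 0.0075)^15 − 1) = £27,000.69 × 0.1186026… = £3,202.3519…
Total = £27,000.69 + £5,062.6294… + £3,202.3519… = £35,265.67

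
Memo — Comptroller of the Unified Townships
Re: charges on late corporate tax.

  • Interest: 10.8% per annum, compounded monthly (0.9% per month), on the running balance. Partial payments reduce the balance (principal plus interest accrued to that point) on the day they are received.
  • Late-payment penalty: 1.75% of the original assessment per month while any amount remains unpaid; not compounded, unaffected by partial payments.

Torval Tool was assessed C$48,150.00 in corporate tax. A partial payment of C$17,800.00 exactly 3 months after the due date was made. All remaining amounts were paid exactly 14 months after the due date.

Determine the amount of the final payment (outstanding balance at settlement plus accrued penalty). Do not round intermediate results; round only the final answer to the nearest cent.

Balance at month 3: C$48,150.0000 × (1 + 0.009)^3 = C$49,461.7856…
After C$17,800.00 payment: C$49,461.7856… − C$17,800.00 = C$31,661.7856…
Balance at month 14: C$31,661.7856… × (1 + 0.009)^11 = C$34,941.2334…
Penalty: 14 × 1.75% × C$48,150.00 = C$11,796.75
Final settlement = outstanding balance + penalty = C$34,941.2334… + C$11,796.75 = C$46,737.98

C$46,737.98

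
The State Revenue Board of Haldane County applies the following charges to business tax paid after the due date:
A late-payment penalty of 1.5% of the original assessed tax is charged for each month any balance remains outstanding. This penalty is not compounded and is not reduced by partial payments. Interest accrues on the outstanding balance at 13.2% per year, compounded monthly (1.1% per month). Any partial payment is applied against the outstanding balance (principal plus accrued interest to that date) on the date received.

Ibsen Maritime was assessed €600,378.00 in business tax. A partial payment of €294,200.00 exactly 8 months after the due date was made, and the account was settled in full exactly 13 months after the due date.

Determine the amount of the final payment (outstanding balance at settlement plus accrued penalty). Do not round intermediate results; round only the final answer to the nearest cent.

Balance at month 8: €600,378.0000 × (1 + 0.011)^8 = €655,290.7152…
After €294,200.00 payment: €655,290.7152… − €294,200.00 = €361,090.7152…
Balance at month 13: €361,090.7152… × (1 + 0.011)^5 = €381,392.4569…
Penalty: 13 × 1.5% × €600,378.00 = €117,073.71
Final settlement = outstanding balance + penalty = €381,392.4569… + €117,073.71 = €498,466.17

€498,466.17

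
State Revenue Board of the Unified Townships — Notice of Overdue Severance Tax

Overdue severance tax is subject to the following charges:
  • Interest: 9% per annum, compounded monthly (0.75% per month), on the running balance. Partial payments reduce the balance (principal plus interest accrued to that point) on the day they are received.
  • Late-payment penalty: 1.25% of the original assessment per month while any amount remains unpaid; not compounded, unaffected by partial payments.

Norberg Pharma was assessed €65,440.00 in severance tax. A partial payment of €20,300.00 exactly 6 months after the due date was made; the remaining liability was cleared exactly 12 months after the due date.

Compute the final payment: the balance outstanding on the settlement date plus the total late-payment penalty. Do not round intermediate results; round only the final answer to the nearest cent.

€60,163.92

Balance at month 6: €65,440.0000 × (1 + 0.0075)^6 = €68,440.5703…
After €20,300.00 payment: €68,440.5703… − €20,300.00 = €48,140.5703…
Balance at month 12: €48,140.5703… × (1 + 0.0075)^6 = €50,347.9230…
Penalty: 12 × 1.25% × €65,440.00 = €9,816.00
Final settlement = outstanding balance + penalty = €50,347.9230… + €9,816.00 = €60,163.92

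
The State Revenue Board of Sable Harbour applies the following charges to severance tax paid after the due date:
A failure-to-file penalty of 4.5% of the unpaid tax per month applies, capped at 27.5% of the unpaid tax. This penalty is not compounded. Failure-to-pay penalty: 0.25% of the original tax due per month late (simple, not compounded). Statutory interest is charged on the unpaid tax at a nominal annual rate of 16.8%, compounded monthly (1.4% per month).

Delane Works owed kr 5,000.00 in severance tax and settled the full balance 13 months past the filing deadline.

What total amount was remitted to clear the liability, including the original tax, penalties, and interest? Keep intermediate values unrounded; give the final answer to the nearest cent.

kr 7,528.00

Failure-to-file: 13 × 4.5% × kr 5,000.00 = kr 2,925.00, capped at 27.5% × kr 5,000.00 = kr 1,375.00
Failure-to-pay penalty = 0.25% × kr 5,000.00 × 13 mo = kr 162.50
Interest: kr 5,000.00 × ((1 + 0.014)^13 − 1) = kr 5,000.00 × 0.1981010… = kr 990.5048…
Total = kr 5,000.00 + kr 1,537.5000 + kr 990.5048… = kr 7,528.00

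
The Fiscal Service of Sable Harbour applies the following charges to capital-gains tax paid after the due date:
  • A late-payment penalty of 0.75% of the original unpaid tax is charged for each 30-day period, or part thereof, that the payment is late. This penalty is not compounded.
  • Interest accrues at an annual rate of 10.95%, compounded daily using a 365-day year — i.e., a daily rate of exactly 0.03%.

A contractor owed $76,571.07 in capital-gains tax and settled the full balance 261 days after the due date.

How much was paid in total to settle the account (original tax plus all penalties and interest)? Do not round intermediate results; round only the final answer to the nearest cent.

$87,975.13

Penalty periods: ⌈261/30⌉ = 9; penalty = 9 × 0.75% × $76,571.07 = $5,168.55…
Interest: $76,571.07 × ((1 + 0.0003)^261 − 1) = $76,571.07 × 0.08143435… = $6,235.5149…
Total = $76,571.07 + $5,168.5472… + $6,235.5149… = $87,975.13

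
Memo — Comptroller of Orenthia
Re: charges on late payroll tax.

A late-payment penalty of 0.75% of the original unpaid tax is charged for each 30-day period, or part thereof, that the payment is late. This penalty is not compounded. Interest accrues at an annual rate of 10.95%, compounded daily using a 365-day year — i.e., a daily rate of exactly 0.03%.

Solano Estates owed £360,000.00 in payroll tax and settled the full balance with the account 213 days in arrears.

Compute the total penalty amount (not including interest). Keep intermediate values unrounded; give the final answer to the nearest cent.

£21,600.00

Penalty periods: ⌈213/30⌉ = 8; penalty = 8 × 0.75% × £360,000.00 = £21,600.00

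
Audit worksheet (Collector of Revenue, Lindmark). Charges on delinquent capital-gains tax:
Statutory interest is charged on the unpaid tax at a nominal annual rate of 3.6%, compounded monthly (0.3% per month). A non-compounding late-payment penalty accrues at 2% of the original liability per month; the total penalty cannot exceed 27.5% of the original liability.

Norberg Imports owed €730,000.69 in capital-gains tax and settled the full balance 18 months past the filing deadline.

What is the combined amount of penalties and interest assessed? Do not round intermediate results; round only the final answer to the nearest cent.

Penalty (uncapped): 18 × 2% × €730,000.69 = €262,800.25…; cap = 27.5% × €730,000.69 = €200,750.19… → penalty = €200,750.19…
Interest: €730,000.69 × ((1 + 0.003)^18 − 1) = €730,000.69 × 0.0553993… = €40,441.5141…
Penalties + interest = €200,750.1898… + €40,441.5141… = €241,191.70

€241,191.70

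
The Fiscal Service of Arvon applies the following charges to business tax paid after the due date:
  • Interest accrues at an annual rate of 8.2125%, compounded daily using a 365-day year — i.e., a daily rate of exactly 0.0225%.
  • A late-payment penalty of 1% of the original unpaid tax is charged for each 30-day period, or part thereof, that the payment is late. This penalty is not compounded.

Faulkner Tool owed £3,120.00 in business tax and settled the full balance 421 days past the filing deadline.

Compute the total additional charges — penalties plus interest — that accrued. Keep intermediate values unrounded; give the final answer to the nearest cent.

£777.96

Penalty periods: ⌈421/30⌉ = 15; penalty = 15 × 1% × £3,120.00 = £468.00
Interest: £3,120.00 × ((1 + 0.000225)^421 − 1) = £3,120.00 × 0.09934478… = £309.9557…
Penalties + interest = £468.0000 + £309.9557… = £777.96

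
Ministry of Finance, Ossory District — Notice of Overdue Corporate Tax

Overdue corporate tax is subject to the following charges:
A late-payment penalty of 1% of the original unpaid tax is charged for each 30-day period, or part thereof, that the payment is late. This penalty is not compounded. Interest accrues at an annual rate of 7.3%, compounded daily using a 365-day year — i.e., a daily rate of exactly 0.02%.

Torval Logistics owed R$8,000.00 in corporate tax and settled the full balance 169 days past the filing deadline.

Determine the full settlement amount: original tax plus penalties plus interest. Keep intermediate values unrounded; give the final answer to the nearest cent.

Penalty periods: ⌈169/30⌉ = 6; penalty = 6 × 1% × R$8,000.00 = R$480.00
Interest: R$8,000.00 × ((1 + 0.0002)^169 − 1) = R$8,000.00 × 0.03437421… = R$274.9937…
Total = R$8,000.00 + R$480.0000 + R$274.9937… = R$8,754.99

R$8,754.99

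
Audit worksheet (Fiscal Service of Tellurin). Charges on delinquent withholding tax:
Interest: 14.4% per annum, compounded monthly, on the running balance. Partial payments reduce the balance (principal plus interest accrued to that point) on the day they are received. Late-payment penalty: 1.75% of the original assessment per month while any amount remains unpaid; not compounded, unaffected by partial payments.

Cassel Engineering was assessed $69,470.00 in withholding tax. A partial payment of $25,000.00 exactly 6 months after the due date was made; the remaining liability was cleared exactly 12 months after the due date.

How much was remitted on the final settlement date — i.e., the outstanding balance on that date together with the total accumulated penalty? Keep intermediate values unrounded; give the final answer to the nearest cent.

Monthly rate = 14.4% ÷ 12 = 1.2%
Balance at month 6: $69,470.0000 × (1 + 0.012)^6 = $74,624.3178…
After $25,000.00 payment: $74,624.3178… − $25,000.00 = $49,624.3178…
Balance at month 12: $49,624.3178… × (1 + 0.012)^6 = $53,306.1877…
Penalty: 12 × 1.75% × $69,470.00 = $14,588.70
Final settlement = outstanding balance + penalty = $53,306.1877… + $14,588.70 = $67,894.89

$67,894.89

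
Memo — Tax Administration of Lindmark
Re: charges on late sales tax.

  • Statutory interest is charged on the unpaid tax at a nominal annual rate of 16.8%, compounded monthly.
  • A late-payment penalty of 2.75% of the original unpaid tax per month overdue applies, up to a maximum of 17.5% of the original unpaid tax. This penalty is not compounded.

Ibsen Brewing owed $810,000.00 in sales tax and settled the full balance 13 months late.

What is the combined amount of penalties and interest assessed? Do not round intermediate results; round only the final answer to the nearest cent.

$302,211.77

Penalty (uncapped): 13 × 2.75% × $810,000.00 = $289,575.00; cap = 17.5% × $810,000.00 = $141,750.00 → penalty = $141,750.00
Interest (16.8%/yr ÷ 12 = 1.4%/month): $810,000.00 × ((1 + 0.014)^13 − 1) = $160,461.7749…
Penalties + interest = $141,750.0000 + $160,461.7749… = $302,211.77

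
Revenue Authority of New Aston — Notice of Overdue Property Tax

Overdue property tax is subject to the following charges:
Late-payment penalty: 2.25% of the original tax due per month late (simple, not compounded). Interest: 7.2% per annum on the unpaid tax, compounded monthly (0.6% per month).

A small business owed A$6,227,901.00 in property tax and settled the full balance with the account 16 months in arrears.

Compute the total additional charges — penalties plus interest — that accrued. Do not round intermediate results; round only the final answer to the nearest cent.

A$2,867,595.62

Late-payment penalty: 16 × 2.25% × A$6,227,901.00 = A$2,242,044.36
Interest: A$6,227,901.00 × ((1 + 0.006)^16 − 1) = A$6,227,901.00 × 0.1004434… = A$625,551.2590…
Penalties + interest = A$2,242,044.3600 + A$625,551.2590… = A$2,867,595.62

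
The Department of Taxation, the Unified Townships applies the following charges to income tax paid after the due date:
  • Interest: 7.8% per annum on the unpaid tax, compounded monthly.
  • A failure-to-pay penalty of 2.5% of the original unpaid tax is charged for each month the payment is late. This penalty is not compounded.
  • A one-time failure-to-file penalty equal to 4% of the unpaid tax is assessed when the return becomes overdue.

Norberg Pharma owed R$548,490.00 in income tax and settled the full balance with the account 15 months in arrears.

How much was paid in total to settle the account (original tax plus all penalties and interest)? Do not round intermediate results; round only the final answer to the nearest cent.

R$832,094.26

Failure-to-file penalty: 4% × R$548,490.00 = R$21,939.60
Failure-to-pay penalty: 15 × 2.5% × R$548,490.00 = R$205,683.75
Interest (7.8%/yr ÷ 12 = 0.65%/month): R$548,490.00 × ((1 + 0.0065)^15 − 1) = R$55,980.9058…
Total = R$548,490.00 + R$227,623.3500 + R$55,980.9058… = R$832,094.26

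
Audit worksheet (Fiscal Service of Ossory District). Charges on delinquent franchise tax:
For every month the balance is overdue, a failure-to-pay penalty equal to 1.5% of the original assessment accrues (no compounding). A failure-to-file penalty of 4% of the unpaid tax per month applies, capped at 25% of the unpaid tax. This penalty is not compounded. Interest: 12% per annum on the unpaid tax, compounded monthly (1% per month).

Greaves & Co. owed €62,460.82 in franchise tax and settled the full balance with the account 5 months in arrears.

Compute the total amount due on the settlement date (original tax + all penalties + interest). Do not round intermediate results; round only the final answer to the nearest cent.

€82,823.68

Failure-to-file: 5 × 4% × €62,460.82 = €12,492.16… (under the 25% cap)
Failure-to-pay penalty: 5 × 1.5% × €62,460.82 = €4,684.56…
Interest: €62,460.82 × ((1 + 0.01)^5 − 1) = €62,460.82 × 0.0510101… = €3,186.1296…
Total = €62,460.82 + €17,176.7255 + €3,186.1296… = €82,823.68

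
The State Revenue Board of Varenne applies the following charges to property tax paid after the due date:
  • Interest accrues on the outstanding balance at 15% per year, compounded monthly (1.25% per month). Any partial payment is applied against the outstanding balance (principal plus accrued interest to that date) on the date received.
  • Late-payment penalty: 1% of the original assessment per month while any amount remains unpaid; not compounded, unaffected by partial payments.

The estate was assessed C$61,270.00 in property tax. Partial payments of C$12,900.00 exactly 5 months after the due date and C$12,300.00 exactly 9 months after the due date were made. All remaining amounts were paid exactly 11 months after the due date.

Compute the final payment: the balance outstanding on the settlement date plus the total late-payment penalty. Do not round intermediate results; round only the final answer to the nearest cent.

C$50,473.45

Balance at month 5: C$61,270.0000 × (1 + 0.0125)^5 = C$65,196.3136…
After C$12,900.00 payment: C$65,196.3136… − C$12,900.00 = C$52,296.3136…
Balance at month 9: C$52,296.3136… × (1 + 0.0125)^4 = C$54,960.5669…
After C$12,300.00 payment: C$54,960.5669… − C$12,300.00 = C$42,660.5669…
Balance at month 11: C$42,660.5669… × (1 + 0.0125)^2 = C$43,733.7468…
Penalty: 11 × 1% × C$61,270.00 = C$6,739.70
Final settlement = outstanding balance + penalty = C$43,733.7468… + C$6,739.70 = C$50,473.45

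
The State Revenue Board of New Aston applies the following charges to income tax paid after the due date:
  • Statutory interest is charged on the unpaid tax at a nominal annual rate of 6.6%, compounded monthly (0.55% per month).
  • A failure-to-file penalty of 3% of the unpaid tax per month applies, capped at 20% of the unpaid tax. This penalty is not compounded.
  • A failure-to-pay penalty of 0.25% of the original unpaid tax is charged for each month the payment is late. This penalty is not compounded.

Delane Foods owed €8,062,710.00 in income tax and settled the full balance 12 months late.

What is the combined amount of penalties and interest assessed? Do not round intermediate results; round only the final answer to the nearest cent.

€2,402,958.16

Failure-to-file: 12 × 3% × €8,062,710.00 = €2,902,575.60, capped at 20% × €8,062,710.00 = €1,612,542.00
Failure-to-pay penalty: 12 × 0.25% × €8,062,710.00 = €241,881.30
Interest: €8,062,710.00 × ((1 + 0.0055)^12 − 1) = €8,062,710.00 × 0.0680336… = €548,534.8603…
Penalties + interest = €1,854,423.3000 + €548,534.8603… = €2,402,958.16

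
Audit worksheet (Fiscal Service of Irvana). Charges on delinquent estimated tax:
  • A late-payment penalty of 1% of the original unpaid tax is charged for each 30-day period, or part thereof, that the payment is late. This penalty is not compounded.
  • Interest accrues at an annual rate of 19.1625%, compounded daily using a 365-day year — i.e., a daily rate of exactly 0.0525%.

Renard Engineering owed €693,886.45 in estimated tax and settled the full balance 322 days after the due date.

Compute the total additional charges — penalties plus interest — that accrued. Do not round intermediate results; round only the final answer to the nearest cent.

€204,090.61

Penalty periods: ⌈322/30⌉ = 11; penalty = 11 × 1% × €693,886.45 = €76,327.51…
Interest: €693,886.45 × ((1 + 0.000525)^322 − 1) = €693,886.45 × 0.18412682… = €127,763.1036…
Penalties + interest = €76,327.5095 + €127,763.1036… = €204,090.61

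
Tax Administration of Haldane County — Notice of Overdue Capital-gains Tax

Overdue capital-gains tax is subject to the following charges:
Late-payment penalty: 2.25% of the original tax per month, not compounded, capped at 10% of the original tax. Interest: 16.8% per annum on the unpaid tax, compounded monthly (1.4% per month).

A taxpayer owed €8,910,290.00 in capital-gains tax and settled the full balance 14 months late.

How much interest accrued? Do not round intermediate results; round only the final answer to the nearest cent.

Interest: €8,910,290.00 × ((1 + 0.014)^14 − 1) = €8,910,290.00 × 0.2148744… = €1,914,592.9513…

€1,914,592.95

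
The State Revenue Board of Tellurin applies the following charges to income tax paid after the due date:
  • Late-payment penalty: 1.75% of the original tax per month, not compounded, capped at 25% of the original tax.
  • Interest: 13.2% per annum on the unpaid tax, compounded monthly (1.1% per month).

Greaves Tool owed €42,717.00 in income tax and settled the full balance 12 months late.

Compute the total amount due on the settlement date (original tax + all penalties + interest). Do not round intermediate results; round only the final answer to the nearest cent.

Penalty: 12 × 1.75% × €42,717.00 = €8,970.57 (below the 25% cap of €10,679.25)
Interest: €42,717.00 × ((1 + 0.011)^12 − 1) = €42,717.00 × 0.1402862… = €5,992.6055…
Total = €42,717.00 + €8,970.5700 + €5,992.6055… = €57,680.18

€57,680.18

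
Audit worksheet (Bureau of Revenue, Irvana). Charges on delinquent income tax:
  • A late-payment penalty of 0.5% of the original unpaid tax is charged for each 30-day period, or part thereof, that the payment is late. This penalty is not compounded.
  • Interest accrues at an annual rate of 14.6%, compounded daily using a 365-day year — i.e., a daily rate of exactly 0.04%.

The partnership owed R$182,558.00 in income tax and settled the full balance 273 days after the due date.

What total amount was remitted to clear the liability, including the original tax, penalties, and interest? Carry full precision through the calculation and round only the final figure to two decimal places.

R$212,745.98

Penalty periods: ⌈273/30⌉ = 10; penalty = 10 × 0.5% × R$182,558.00 = R$9,127.90
Interest: R$182,558.00 × ((1 + 0.0004)^273 − 1) = R$182,558.00 × 0.11536105… = R$21,060.0829…
Total = R$182,558.00 + R$9,127.9000 + R$21,060.0829… = R$212,745.98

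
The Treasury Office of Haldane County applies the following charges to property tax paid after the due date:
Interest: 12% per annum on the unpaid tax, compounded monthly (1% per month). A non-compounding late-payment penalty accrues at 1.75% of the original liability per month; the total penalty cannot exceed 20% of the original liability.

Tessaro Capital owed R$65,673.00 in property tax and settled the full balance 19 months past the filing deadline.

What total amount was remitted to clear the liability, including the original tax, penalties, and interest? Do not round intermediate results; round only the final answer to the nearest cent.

R$92,474.74

Penalty (uncapped): 19 × 1.75% × R$65,673.00 = R$21,836.27…; cap = 20% × R$65,673.00 = R$13,134.60 → penalty = R$13,134.60
Interest: R$65,673.00 × ((1 + 0.01)^19 − 1) = R$65,673.00 × 0.2081090… = R$13,667.1391…
Total = R$65,673.00 + R$13,134.6000 + R$13,667.1391… = R$92,474.74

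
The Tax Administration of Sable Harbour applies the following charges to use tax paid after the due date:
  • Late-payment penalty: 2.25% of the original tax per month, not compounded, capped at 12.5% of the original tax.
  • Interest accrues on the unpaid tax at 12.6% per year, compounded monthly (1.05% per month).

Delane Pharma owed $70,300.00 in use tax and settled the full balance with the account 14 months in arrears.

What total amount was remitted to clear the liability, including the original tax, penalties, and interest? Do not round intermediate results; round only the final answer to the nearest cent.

Penalty (uncapped): 14 × 2.25% × $70,300.00 = $22,144.50; cap = 12.5% × $70,300.00 = $8,787.50 → penalty = $8,787.50
Interest: $70,300.00 × ((1 + 0.0105)^14 − 1) = $70,300.00 × 0.1574666… = $11,069.8986…
Total = $70,300.00 + $8,787.5000 + $11,069.8986… = $90,157.40

$90,157.40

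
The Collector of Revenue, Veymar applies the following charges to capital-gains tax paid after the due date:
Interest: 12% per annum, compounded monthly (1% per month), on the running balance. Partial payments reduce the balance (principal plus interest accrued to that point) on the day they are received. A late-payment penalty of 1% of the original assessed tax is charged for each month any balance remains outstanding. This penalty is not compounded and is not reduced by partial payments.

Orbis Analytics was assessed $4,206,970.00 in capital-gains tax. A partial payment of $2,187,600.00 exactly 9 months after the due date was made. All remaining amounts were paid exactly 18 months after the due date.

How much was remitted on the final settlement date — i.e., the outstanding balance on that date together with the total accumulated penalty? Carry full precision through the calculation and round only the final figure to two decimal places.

$3,396,865.24

Balance at month 9: $4,206,970.0000 × (1 + 0.01)^9 = $4,601,101.1316…
After $2,187,600.00 payment: $4,601,101.1316… − $2,187,600.00 = $2,413,501.1316…
Balance at month 18: $2,413,501.1316… × (1 + 0.01)^9 = $2,639,610.6433…
Penalty: 18 × 1% × $4,206,970.00 = $757,254.60
Final settlement = outstanding balance + penalty = $2,639,610.6433… + $757,254.60 = $3,396,865.24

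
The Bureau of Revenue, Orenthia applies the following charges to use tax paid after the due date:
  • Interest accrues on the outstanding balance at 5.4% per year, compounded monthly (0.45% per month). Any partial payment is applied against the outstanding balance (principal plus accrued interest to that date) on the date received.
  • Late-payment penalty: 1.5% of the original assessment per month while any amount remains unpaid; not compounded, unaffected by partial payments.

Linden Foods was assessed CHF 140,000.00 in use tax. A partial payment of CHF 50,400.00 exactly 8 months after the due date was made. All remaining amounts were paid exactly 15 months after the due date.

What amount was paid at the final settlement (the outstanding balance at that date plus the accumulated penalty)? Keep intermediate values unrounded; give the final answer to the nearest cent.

Balance at month 8: CHF 140,000.0000 × (1 + 0.0045)^8 = CHF 145,120.0985…
After CHF 50,400.00 payment: CHF 145,120.0985… − CHF 50,400.00 = CHF 94,720.0985…
Balance at month 15: CHF 94,720.0985… × (1 + 0.0045)^7 = CHF 97,744.3647…
Penalty: 15 × 1.5% × CHF 140,000.00 = CHF 31,500.00
Final settlement = outstanding balance + penalty = CHF 97,744.3647… + CHF 31,500.00 = CHF 129,244.36

CHF 129,244.36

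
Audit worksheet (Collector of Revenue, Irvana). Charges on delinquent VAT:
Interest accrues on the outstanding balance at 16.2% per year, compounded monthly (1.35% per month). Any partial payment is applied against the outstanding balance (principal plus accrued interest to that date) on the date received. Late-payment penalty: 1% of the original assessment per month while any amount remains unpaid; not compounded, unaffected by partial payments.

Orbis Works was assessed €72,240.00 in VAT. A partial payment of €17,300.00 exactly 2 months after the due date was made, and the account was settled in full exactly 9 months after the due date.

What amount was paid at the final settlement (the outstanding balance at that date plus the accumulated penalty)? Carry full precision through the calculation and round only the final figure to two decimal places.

€69,005.39

Balance at month 2: €72,240.0000 × (1 + 0.0135)^2 = €74,203.6457…
After €17,300.00 payment: €74,203.6457… − €17,300.00 = €56,903.6457…
Balance at month 9: €56,903.6457… × (1 + 0.0135)^7 = €62,503.7916…
Penalty: 9 × 1% × €72,240.00 = €6,501.60
Final settlement = outstanding balance + penalty = €62,503.7916… + €6,501.60 = €69,005.39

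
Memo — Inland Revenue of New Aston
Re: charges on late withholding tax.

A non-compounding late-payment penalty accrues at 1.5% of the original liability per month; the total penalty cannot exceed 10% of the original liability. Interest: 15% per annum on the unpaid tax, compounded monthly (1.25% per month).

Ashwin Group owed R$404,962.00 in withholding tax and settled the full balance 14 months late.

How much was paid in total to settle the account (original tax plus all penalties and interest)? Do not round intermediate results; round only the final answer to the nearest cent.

Penalty (uncapped): 14 × 1.5% × R$404,962.00 = R$85,042.02; cap = 10% × R$404,962.00 = R$40,496.20 → penalty = R$40,496.20
Interest: R$404,962.00 × ((1 + 0.0125)^14 − 1) = R$404,962.00 × 0.1899547… = R$76,924.4549…
Total = R$404,962.00 + R$40,496.2000 + R$76,924.4549… = R$522,382.65

R$522,382.65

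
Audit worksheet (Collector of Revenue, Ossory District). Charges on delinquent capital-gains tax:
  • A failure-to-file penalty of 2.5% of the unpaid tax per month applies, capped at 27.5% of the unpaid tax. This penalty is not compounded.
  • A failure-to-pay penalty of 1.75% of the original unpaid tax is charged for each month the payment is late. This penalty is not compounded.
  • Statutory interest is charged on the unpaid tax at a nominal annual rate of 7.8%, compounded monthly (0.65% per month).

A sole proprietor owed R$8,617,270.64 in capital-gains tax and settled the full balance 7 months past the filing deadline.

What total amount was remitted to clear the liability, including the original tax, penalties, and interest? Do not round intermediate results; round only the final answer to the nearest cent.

R$11,580,723.51

Failure-to-file: 7 × 2.5% × R$8,617,270.64 = R$1,508,022.36… (under the 27.5% cap)
Failure-to-pay penalty: 7 × 1.75% × R$8,617,270.64 = R$1,055,615.65…
Interest: R$8,617,270.64 × ((1 + 0.0065)^7 − 1) = R$8,617,270.64 × 0.0463969… = R$399,814.8561…
Total = R$8,617,270.64 + R$2,563,638.0154 + R$399,814.8561… = R$11,580,723.51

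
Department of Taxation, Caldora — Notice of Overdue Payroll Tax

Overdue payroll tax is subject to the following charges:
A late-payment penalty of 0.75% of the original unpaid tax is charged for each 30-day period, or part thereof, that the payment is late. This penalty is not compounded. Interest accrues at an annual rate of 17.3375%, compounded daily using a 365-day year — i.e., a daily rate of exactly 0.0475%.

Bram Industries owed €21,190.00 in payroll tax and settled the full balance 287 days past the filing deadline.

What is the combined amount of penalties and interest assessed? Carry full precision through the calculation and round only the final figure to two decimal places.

€4,683.35

Penalty periods: ⌈287/30⌉ = 10; penalty = 10 × 0.75% × €21,190.00 = €1,589.25
Interest: €21,190.00 × ((1 + 0.000475)^287 − 1) = €21,190.00 × 0.14601721… = €3,094.1046…
Penalties + interest = €1,589.2500 + €3,094.1046… = €4,683.35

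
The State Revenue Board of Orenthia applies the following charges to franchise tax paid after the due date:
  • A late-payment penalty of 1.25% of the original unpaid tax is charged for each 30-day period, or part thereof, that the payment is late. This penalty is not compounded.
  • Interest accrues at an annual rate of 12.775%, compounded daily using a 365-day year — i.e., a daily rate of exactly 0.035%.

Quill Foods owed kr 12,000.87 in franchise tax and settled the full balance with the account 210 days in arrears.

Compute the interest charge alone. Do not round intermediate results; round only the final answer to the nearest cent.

Interest: kr 12,000.87 × ((1 + 0.00035)^210 − 1) = kr 12,000.87 × 0.07625470… = kr 915.1227…

kr 915.12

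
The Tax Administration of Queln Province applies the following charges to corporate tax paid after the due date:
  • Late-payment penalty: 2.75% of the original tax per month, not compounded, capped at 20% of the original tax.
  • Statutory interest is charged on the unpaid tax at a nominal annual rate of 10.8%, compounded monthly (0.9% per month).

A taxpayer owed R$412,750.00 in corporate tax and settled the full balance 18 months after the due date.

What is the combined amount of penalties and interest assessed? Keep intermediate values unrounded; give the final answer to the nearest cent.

Penalty (uncapped): 18 × 2.75% × R$412,750.00 = R$204,311.25; cap = 20% × R$412,750.00 = R$82,550.00 → penalty = R$82,550.00
Interest: R$412,750.00 × ((1 + 0.009)^18 − 1) = R$412,750.00 × 0.1750085… = R$72,234.7405…
Penalties + interest = R$82,550.0000 + R$72,234.7405… = R$154,784.74

R$154,784.74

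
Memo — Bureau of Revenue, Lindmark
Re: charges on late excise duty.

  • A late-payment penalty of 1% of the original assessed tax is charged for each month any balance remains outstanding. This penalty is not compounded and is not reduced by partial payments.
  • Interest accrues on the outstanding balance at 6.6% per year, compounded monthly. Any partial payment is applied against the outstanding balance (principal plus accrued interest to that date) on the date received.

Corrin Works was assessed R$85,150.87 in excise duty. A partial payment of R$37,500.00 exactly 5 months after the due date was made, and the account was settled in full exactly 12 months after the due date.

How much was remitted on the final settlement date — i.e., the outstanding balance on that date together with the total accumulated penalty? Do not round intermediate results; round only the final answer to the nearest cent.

Monthly rate = 6.6% ÷ 12 = 0.55%
Balance at month 5: R$85,150.8700 × (1 + 0.0055)^5 = R$87,518.4191…
After R$37,500.00 payment: R$87,518.4191… − R$37,500.00 = R$50,018.4191…
Balance at month 12: R$50,018.4191… × (1 + 0.0055)^7 = R$51,976.1953…
Penalty: 12 × 1% × R$85,150.87 = R$10,218.10…
Final settlement = outstanding balance + penalty = R$51,976.1953… + R$10,218.10… = R$62,194.30

R$62,194.30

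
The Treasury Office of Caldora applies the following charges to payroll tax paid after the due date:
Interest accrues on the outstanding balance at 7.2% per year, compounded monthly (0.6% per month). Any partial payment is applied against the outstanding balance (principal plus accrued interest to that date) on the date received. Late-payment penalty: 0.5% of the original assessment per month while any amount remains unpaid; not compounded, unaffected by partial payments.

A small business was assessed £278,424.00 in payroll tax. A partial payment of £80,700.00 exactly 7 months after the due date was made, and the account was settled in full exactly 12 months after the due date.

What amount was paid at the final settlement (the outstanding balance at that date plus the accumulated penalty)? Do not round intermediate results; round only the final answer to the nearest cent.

Balance at month 7: £278,424.0000 × (1 + 0.006)^7 = £290,330.4141…
After £80,700.00 payment: £290,330.4141… − £80,700.00 = £209,630.4141…
Balance at month 12: £209,630.4141… × (1 + 0.006)^5 = £215,995.2476…
Penalty: 12 × 0.5% × £278,424.00 = £16,705.44
Final settlement = outstanding balance + penalty = £215,995.2476… + £16,705.44 = £232,700.69

£232,700.69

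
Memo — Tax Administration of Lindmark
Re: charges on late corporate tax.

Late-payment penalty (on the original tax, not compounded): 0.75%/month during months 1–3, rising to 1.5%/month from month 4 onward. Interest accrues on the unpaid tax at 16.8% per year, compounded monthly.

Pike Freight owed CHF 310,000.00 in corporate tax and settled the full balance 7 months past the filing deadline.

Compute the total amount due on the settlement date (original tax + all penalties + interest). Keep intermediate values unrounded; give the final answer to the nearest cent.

CHF 367,261.15

Penalty, months 1–3: 3 × 0.75% × CHF 310,000.00 = CHF 6,975.00
Penalty, months 4–7: 4 × 1.5% × CHF 310,000.00 = CHF 18,600.00
Interest (16.8%/yr ÷ 12 = 1.4%/month): CHF 310,000.00 × ((1 + 0.014)^7 − 1) = CHF 31,686.1527…
Total = CHF 310,000.00 + CHF 25,575.0000 + CHF 31,686.1527… = CHF 367,261.15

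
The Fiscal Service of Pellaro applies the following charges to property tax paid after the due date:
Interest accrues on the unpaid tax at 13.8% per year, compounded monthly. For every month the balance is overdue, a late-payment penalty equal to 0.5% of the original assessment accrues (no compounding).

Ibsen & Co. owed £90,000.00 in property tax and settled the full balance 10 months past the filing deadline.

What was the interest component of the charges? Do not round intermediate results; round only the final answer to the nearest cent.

£10,902.37

Interest (13.8%/yr ÷ 12 = 1.15%/month): £90,000.00 × ((1 + 0.0115)^10 − 1) = £10,902.3731…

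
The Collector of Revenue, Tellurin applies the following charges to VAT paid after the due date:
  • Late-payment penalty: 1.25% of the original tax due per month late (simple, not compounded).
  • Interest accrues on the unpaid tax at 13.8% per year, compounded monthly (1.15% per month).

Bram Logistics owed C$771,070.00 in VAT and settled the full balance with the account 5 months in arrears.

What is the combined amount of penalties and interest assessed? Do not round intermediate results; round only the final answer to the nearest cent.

Late-payment penalty: 5 × 1.25% × C$771,070.00 = C$48,191.88…
Interest: C$771,070.00 × ((1 + 0.0115)^5 − 1) = C$771,070.00 × 0.0588378… = C$45,368.0597…
Penalties + interest = C$48,191.8750 + C$45,368.0597… = C$93,559.93

C$93,559.93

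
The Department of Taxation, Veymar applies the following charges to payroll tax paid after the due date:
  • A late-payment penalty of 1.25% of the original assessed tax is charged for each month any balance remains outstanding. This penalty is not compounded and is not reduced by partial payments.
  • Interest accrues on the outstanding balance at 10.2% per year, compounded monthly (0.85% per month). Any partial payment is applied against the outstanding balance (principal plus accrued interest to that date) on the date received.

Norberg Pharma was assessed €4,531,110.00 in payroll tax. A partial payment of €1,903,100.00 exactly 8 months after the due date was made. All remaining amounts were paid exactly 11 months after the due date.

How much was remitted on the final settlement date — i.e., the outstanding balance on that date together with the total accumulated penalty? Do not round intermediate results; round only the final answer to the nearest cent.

Balance at month 8: €4,531,110.0000 × (1 + 0.0085)^8 = €4,848,549.4119…
After €1,903,100.00 payment: €4,848,549.4119… − €1,903,100.00 = €2,945,449.4119…
Balance at month 11: €2,945,449.4119… × (1 + 0.0085)^3 = €3,021,198.6070…
Penalty: 11 × 1.25% × €4,531,110.00 = €623,027.63…
Final settlement = outstanding balance + penalty = €3,021,198.6070… + €623,027.63… = €3,644,226.23

€3,644,226.23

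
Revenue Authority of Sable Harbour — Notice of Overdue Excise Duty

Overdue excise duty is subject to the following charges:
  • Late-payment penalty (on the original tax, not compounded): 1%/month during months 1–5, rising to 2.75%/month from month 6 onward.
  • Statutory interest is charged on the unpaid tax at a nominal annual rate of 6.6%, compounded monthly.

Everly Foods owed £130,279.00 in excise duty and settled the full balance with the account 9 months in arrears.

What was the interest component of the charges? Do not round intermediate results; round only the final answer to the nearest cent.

£6,592.52

Interest (6.6%/yr ÷ 12 = 0.55%/month): £130,279.00 × ((1 + 0.0055)^9 − 1) = £6,592.5201…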